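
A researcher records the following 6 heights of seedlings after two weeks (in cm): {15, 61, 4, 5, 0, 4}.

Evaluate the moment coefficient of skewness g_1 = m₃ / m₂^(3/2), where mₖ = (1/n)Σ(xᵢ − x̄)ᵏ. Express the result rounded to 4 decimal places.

1.6154

x̄ = (15 + 61 + 4 + 5 + 0 + 4) / 6 = 14.8333
deviations (xᵢ − x̄): 0.1667, 46.1667, -10.8333, -9.8333, -14.8333, -10.8333
Σ(xᵢ − x̄)² = 2682.8333 ⇒ m₂ = 2682.8333/6 = 447.13889
Σ(xᵢ − x̄)³ = 91640.4444 ⇒ m₃ = 91640.4444/6 = 15273.40741
m₂^(3/2) = 447.13889^(1.5) = 9455.04641
g_1 = m₃ / m₂^(3/2) = 15273.40741 / 9455.04641 ≈ 1.6154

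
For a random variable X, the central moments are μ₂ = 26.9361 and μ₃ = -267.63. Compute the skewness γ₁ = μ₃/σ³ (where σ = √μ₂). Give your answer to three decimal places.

-1.914

σ = √μ₂ = √26.9361 = 5.19000
σ³ = μ₂^(3/2) = 139.79836
γ₁ = μ₃/σ³ = -267.63 / 139.79836 ≈ -1.914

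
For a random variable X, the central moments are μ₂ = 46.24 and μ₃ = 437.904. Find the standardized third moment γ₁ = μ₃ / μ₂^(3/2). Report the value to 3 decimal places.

σ = √μ₂ = √46.24 = 6.80000
σ³ = μ₂^(3/2) = 314.43200
γ₁ = μ₃/σ³ = 437.904 / 314.43200 ≈ 1.393

1.393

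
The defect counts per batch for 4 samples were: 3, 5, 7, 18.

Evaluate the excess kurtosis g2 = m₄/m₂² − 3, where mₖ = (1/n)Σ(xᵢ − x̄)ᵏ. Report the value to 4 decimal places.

x̄ = 8.2500
Σ(xᵢ − x̄)² = 134.7500 ⇒ m₂ = 33.68750
Σ(xᵢ − x̄)⁴ = 9910.5781 ⇒ m₄ = 2477.64453
m₂² = 1134.84766
g2 = m₄/m₂² − 3 = 2.18324 − 3 ≈ -0.8168

-0.8168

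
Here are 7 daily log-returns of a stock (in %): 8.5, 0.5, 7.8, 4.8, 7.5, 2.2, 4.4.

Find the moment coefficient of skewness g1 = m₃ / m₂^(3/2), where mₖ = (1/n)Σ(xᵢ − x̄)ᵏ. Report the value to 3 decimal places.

-0.322

x̄ = (8.5 + 0.5 + 7.8 + 4.8 + 7.5 + 2.2 + 4.4) / 7 = 5.1000
deviations (xᵢ − x̄): 3.4000, -4.6000, 2.7000, -0.3000, 2.4000, -2.9000, -0.7000
Σ(xᵢ − x̄)² = 54.7600 ⇒ m₂ = 54.7600/7 = 7.82286
Σ(xᵢ − x̄)³ = -49.2840 ⇒ m₃ = -49.2840/7 = -7.04057
m₂^(3/2) = 7.82286^(1.5) = 21.88004
g1 = m₃ / m₂^(3/2) = -7.04057 / 21.88004 ≈ -0.322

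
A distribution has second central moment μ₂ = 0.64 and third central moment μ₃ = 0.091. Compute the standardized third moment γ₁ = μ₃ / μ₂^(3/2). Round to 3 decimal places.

0.178

σ = √μ₂ = √0.64 = 0.80000
σ³ = μ₂^(3/2) = 0.51200
γ₁ = μ₃/σ³ = 0.091 / 0.51200 ≈ 0.178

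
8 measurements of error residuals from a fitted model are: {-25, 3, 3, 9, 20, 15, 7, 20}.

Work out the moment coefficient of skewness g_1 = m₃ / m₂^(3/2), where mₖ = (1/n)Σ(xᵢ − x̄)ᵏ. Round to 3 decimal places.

-1.308

x̄ = (-25 + 3 + 3 + 9 + 20 + 15 + 7 + 20) / 8 = 6.5000
deviations (xᵢ − x̄): -31.5000, -3.5000, -3.5000, 2.5000, 13.5000, 8.5000, 0.5000, 13.5000
Σ(xᵢ − x̄)² = 1460.0000 ⇒ m₂ = 1460.0000/8 = 182.50000
Σ(xᵢ − x̄)³ = -25791.0000 ⇒ m₃ = -25791.0000/8 = -3223.87500
m₂^(3/2) = 182.50000^(1.5) = 2465.43924
g_1 = m₃ / m₂^(3/2) = -3223.87500 / 2465.43924 ≈ -1.308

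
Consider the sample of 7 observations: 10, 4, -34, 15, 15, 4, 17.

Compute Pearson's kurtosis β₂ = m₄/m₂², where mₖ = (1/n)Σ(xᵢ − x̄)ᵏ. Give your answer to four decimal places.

x̄ = 4.4286
Σ(xᵢ − x̄)² = 1889.7143 ⇒ m₂ = 269.95918
Σ(xᵢ − x̄)⁴ = 2231724.5364 ⇒ m₄ = 318817.79092
m₂² = 72877.96085
β₂ = m₄/m₂² = 318817.79092 / 72877.96085 ≈ 4.3747

4.3747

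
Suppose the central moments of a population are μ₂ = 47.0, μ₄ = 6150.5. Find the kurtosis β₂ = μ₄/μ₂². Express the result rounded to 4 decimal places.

2.7843

μ₂² = 47.0² = 2209.00000
μ₄/μ₂² = 6150.5 / 2209.00000 = 2.78429
β₂ ≈ 2.7843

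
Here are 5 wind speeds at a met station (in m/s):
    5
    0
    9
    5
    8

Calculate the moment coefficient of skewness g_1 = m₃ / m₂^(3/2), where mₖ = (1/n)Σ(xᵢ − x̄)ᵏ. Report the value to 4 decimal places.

x̄ = (5 + 0 + 9 + 5 + 8) / 5 = 5.4000
deviations (xᵢ − x̄): -0.4000, -5.4000, 3.6000, -0.4000, 2.6000
Σ(xᵢ − x̄)² = 49.2000 ⇒ m₂ = 49.2000/5 = 9.84000
Σ(xᵢ − x̄)³ = -93.3600 ⇒ m₃ = -93.3600/5 = -18.67200
m₂^(3/2) = 9.84000^(1.5) = 30.86687
g_1 = m₃ / m₂^(3/2) = -18.67200 / 30.86687 ≈ -0.6049

-0.6049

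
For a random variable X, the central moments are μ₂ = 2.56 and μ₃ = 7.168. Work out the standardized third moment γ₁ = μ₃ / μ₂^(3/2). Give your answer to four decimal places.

σ = √μ₂ = √2.56 = 1.60000
σ³ = μ₂^(3/2) = 4.09600
γ₁ = μ₃/σ³ = 7.168 / 4.09600 ≈ 1.7500

1.7500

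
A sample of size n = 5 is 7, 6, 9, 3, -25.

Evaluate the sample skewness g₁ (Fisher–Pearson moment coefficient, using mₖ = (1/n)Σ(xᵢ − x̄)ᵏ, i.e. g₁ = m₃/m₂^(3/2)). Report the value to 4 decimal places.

x̄ = (7 + 6 + 9 + 3 - 25) / 5 = 0.0000
deviations (xᵢ − x̄): 7.0000, 6.0000, 9.0000, 3.0000, -25.0000
Σ(xᵢ − x̄)² = 800.0000 ⇒ m₂ = 800.0000/5 = 160.00000
Σ(xᵢ − x̄)³ = -14310.0000 ⇒ m₃ = -14310.0000/5 = -2862.00000
m₂^(3/2) = 160.00000^(1.5) = 2023.85770
g₁ = m₃ / m₂^(3/2) = -2862.00000 / 2023.85770 ≈ -1.4141

-1.4141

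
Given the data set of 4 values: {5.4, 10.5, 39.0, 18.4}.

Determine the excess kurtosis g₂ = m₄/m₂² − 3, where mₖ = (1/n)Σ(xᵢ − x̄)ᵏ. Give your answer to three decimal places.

-1.006

x̄ = 18.3250
Σ(xᵢ − x̄)² = 655.7475 ⇒ m₂ = 163.93688
Σ(xᵢ − x̄)⁴ = 214375.0827 ⇒ m₄ = 53593.77066
m₂² = 26875.29898
g₂ = m₄/m₂² − 3 = 1.99416 − 3 ≈ -1.006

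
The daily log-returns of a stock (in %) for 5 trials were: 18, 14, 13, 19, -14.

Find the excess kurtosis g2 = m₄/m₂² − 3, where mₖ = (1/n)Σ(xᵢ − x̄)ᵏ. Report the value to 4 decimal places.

0.0796

x̄ = 10.0000
Σ(xᵢ − x̄)² = 746.0000 ⇒ m₂ = 149.20000
Σ(xᵢ − x̄)⁴ = 342770.0000 ⇒ m₄ = 68554.00000
m₂² = 22260.64000
g2 = m₄/m₂² − 3 = 3.07961 − 3 ≈ 0.0796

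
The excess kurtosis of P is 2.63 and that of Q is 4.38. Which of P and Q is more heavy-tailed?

Q

Higher excess kurtosis ⇒ heavier tails relative to the normal distribution.
2.63 vs 4.38: the larger is 4.38, so Q has heavier tails.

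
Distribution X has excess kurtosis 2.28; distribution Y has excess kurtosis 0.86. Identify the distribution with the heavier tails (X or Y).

Higher excess kurtosis ⇒ heavier tails relative to the normal distribution.
2.28 vs 0.86: the larger is 2.28, so X has heavier tails.

X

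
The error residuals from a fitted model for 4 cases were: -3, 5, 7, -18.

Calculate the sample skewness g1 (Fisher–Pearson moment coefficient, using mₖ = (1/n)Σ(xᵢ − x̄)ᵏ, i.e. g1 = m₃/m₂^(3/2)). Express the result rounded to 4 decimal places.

x̄ = (-3 + 5 + 7 - 18) / 4 = -2.2500
deviations (xᵢ − x̄): -0.7500, 7.2500, 9.2500, -15.7500
Σ(xᵢ − x̄)² = 386.7500 ⇒ m₂ = 386.7500/4 = 96.68750
Σ(xᵢ − x̄)³ = -2734.8750 ⇒ m₃ = -2734.8750/4 = -683.71875
m₂^(3/2) = 96.68750^(1.5) = 950.72627
g1 = m₃ / m₂^(3/2) = -683.71875 / 950.72627 ≈ -0.7192

-0.7192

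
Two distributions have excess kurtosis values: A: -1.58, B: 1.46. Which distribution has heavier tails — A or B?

Higher excess kurtosis ⇒ heavier tails relative to the normal distribution.
-1.58 vs 1.46: the larger is 1.46, so B has heavier tails. (B is leptokurtic — heavier-than-normal tails; the other is platykurtic.)

B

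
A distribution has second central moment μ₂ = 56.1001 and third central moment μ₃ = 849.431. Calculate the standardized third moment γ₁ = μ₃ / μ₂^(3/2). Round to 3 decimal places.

2.022

σ = √μ₂ = √56.1001 = 7.49000
σ³ = μ₂^(3/2) = 420.18975
γ₁ = μ₃/σ³ = 849.431 / 420.18975 ≈ 2.022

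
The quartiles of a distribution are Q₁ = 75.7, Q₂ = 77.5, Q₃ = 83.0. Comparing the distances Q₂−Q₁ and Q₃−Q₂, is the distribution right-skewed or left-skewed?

right-skewed

Q₂ − Q₁ = 1.8;  Q₃ − Q₂ = 5.5
Q₃ − Q₂ > Q₂ − Q₁ ⇒ the upper half is more spread out ⇒ right-skewed.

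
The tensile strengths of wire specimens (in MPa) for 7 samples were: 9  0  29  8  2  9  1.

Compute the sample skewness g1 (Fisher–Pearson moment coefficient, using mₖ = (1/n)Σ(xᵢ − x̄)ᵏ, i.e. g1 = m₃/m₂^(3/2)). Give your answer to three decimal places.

1.414

x̄ = (9 + 0 + 29 + 8 + 2 + 9 + 1) / 7 = 8.2857
deviations (xᵢ − x̄): 0.7143, -8.2857, 20.7143, -0.2857, -6.2857, 0.7143, -7.2857
Σ(xᵢ − x̄)² = 591.4286 ⇒ m₂ = 591.4286/7 = 84.48980
Σ(xᵢ − x̄)³ = 7684.8980 ⇒ m₃ = 7684.8980/7 = 1097.84257
m₂^(3/2) = 84.48980^(1.5) = 776.61610
g1 = m₃ / m₂^(3/2) = 1097.84257 / 776.61610 ≈ 1.414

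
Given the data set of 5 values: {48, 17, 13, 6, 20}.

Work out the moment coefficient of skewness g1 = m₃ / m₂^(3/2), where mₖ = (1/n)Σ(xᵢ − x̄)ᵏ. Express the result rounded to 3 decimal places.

1.098

x̄ = (48 + 17 + 13 + 6 + 20) / 5 = 20.8000
deviations (xᵢ − x̄): 27.2000, -3.8000, -7.8000, -14.8000, -0.8000
Σ(xᵢ − x̄)² = 1034.8000 ⇒ m₂ = 1034.8000/5 = 206.96000
Σ(xᵢ − x̄)³ = 16351.9200 ⇒ m₃ = 16351.9200/5 = 3270.38400
m₂^(3/2) = 206.96000^(1.5) = 2977.34817
g1 = m₃ / m₂^(3/2) = 3270.38400 / 2977.34817 ≈ 1.098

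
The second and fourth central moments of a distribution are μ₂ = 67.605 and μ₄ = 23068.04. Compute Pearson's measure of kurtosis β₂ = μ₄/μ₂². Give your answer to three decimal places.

5.047

μ₂² = 67.605² = 4570.43603
μ₄/μ₂² = 23068.04 / 4570.43603 = 5.04723
β₂ ≈ 5.047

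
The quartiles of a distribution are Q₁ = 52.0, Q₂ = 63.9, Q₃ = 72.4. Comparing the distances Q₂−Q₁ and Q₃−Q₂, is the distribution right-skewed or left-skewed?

Q₂ − Q₁ = 11.9;  Q₃ − Q₂ = 8.5
Q₂ − Q₁ > Q₃ − Q₂ ⇒ the lower half is more spread out ⇒ left-skewed.

left-skewed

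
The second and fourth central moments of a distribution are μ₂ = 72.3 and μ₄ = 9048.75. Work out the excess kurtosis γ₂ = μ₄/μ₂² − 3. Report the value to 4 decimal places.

μ₂² = 72.3² = 5227.29000
μ₄/μ₂² = 9048.75 / 5227.29000 = 1.73106
γ₂ = 1.73106 − 3 ≈ -1.2689

-1.2689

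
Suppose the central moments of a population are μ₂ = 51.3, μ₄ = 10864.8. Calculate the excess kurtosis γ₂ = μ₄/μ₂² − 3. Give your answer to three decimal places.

μ₂² = 51.3² = 2631.69000
μ₄/μ₂² = 10864.8 / 2631.69000 = 4.12845
γ₂ = 4.12845 − 3 ≈ 1.128

1.128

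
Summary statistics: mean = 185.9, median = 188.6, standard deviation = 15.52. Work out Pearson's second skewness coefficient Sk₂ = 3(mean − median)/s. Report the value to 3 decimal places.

Sk₂ = 3(185.9 − 188.6) / 15.52 = 3 × -2.7000 / 15.52
    = -8.1000 / 15.52 ≈ -0.522

-0.522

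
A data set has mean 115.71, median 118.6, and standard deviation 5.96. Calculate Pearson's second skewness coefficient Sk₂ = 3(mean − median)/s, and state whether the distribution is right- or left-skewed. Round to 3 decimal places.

Sk₂ = 3(115.71 − 118.6) / 5.96 = 3 × -2.8900 / 5.96
    = -8.6700 / 5.96 ≈ -1.455
Sk₂ < 0 ⇒ mean < median ⇒ left-skewed (negative skew).

-1.455, left-skewed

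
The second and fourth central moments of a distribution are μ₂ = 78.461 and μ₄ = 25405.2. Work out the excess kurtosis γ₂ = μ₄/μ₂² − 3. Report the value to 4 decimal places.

μ₂² = 78.461² = 6156.12852
μ₄/μ₂² = 25405.2 / 6156.12852 = 4.12681
γ₂ = 4.12681 − 3 ≈ 1.1268

1.1268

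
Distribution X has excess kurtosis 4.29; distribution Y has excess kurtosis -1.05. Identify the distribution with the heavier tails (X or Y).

Higher excess kurtosis ⇒ heavier tails relative to the normal distribution.
4.29 vs -1.05: the larger is 4.29, so X has heavier tails. (X is leptokurtic — heavier-than-normal tails; the other is platykurtic.)

X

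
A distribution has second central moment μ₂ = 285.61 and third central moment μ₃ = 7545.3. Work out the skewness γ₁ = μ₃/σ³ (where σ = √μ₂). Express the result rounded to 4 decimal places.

1.5632

σ = √μ₂ = √285.61 = 16.90000
σ³ = μ₂^(3/2) = 4826.80900
γ₁ = μ₃/σ³ = 7545.3 / 4826.80900 ≈ 1.5632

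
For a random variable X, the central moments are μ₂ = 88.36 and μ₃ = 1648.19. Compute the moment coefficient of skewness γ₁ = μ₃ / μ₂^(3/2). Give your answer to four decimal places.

1.9844

σ = √μ₂ = √88.36 = 9.40000
σ³ = μ₂^(3/2) = 830.58400
γ₁ = μ₃/σ³ = 1648.19 / 830.58400 ≈ 1.9844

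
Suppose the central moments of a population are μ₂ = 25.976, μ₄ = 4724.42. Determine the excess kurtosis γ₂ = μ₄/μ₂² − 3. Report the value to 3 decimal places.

4.002

μ₂² = 25.976² = 674.75258
μ₄/μ₂² = 4724.42 / 674.75258 = 7.00171
γ₂ = 7.00171 − 3 ≈ 4.002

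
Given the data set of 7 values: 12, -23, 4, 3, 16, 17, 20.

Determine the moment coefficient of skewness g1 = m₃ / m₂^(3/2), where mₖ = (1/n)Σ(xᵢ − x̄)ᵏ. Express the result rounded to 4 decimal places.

x̄ = (12 - 23 + 4 + 3 + 16 + 17 + 20) / 7 = 7.0000
deviations (xᵢ − x̄): 5.0000, -30.0000, -3.0000, -4.0000, 9.0000, 10.0000, 13.0000
Σ(xᵢ − x̄)² = 1300.0000 ⇒ m₂ = 1300.0000/7 = 185.71429
Σ(xᵢ − x̄)³ = -23040.0000 ⇒ m₃ = -23040.0000/7 = -3291.42857
m₂^(3/2) = 185.71429^(1.5) = 2530.85911
g1 = m₃ / m₂^(3/2) = -3291.42857 / 2530.85911 ≈ -1.3005

-1.3005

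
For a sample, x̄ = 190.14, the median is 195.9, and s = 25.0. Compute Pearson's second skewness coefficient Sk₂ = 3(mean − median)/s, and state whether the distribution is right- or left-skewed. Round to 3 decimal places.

Sk₂ = 3(190.14 − 195.9) / 25.0 = 3 × -5.7600 / 25.0
    = -17.2800 / 25.0 ≈ -0.691
Sk₂ < 0 ⇒ mean < median ⇒ left-skewed (negative skew).

-0.691, left-skewed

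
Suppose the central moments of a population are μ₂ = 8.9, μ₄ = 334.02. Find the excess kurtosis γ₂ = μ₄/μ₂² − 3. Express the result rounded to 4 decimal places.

1.2169

μ₂² = 8.9² = 79.21000
μ₄/μ₂² = 334.02 / 79.21000 = 4.21689
γ₂ = 4.21689 − 3 ≈ 1.2169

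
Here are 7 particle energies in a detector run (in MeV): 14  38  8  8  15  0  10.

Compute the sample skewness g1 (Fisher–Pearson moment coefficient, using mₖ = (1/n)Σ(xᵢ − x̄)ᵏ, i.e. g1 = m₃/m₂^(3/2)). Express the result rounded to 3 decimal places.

1.309

x̄ = (14 + 38 + 8 + 8 + 15 + 0 + 10) / 7 = 13.2857
deviations (xᵢ − x̄): 0.7143, 24.7143, -5.2857, -5.2857, 1.7143, -13.2857, -3.2857
Σ(xᵢ − x̄)² = 857.4286 ⇒ m₂ = 857.4286/7 = 122.48980
Σ(xᵢ − x̄)³ = 12424.8980 ⇒ m₃ = 12424.8980/7 = 1774.98542
m₂^(3/2) = 122.48980^(1.5) = 1355.65714
g1 = m₃ / m₂^(3/2) = 1774.98542 / 1355.65714 ≈ 1.309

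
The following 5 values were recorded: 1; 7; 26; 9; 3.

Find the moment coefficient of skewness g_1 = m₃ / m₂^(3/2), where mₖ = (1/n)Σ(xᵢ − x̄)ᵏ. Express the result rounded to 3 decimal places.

x̄ = (1 + 7 + 26 + 9 + 3) / 5 = 9.2000
deviations (xᵢ − x̄): -8.2000, -2.2000, 16.8000, -0.2000, -6.2000
Σ(xᵢ − x̄)² = 392.8000 ⇒ m₂ = 392.8000/5 = 78.56000
Σ(xᵢ − x̄)³ = 3941.2800 ⇒ m₃ = 3941.2800/5 = 788.25600
m₂^(3/2) = 78.56000^(1.5) = 696.30933
g_1 = m₃ / m₂^(3/2) = 788.25600 / 696.30933 ≈ 1.132

1.132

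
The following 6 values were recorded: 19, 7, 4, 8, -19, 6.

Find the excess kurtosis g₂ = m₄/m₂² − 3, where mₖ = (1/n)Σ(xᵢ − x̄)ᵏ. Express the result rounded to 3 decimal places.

0.297

x̄ = 4.1667
Σ(xᵢ − x̄)² = 782.8333 ⇒ m₂ = 130.47222
Σ(xᵢ − x̄)⁴ = 336744.8194 ⇒ m₄ = 56124.13657
m₂² = 17023.00077
g₂ = m₄/m₂² − 3 = 3.29696 − 3 ≈ 0.297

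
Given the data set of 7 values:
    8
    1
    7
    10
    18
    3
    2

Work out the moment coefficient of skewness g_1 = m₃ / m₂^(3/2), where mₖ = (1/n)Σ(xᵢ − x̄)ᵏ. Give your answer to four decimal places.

x̄ = (8 + 1 + 7 + 10 + 18 + 3 + 2) / 7 = 7.0000
deviations (xᵢ − x̄): 1.0000, -6.0000, 0.0000, 3.0000, 11.0000, -4.0000, -5.0000
Σ(xᵢ − x̄)² = 208.0000 ⇒ m₂ = 208.0000/7 = 29.71429
Σ(xᵢ − x̄)³ = 954.0000 ⇒ m₃ = 954.0000/7 = 136.28571
m₂^(3/2) = 29.71429^(1.5) = 161.97498
g_1 = m₃ / m₂^(3/2) = 136.28571 / 161.97498 ≈ 0.8414

0.8414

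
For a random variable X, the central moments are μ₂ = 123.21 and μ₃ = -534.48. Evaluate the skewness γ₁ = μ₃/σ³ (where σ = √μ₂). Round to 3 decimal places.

-0.391

σ = √μ₂ = √123.21 = 11.10000
σ³ = μ₂^(3/2) = 1367.63100
γ₁ = μ₃/σ³ = -534.48 / 1367.63100 ≈ -0.391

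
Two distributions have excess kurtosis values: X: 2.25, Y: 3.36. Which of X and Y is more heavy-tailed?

Y

Higher excess kurtosis ⇒ heavier tails relative to the normal distribution.
2.25 vs 3.36: the larger is 3.36, so Y has heavier tails.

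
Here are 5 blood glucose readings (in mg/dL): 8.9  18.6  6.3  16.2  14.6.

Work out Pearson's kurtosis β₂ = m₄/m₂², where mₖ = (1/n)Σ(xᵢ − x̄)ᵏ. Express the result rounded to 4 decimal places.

1.4939

x̄ = 12.9200
Σ(xᵢ − x̄)² = 105.8280 ⇒ m₂ = 21.16560
Σ(xᵢ − x̄)⁴ = 3346.3081 ⇒ m₄ = 669.26163
m₂² = 447.98262
β₂ = m₄/m₂² = 669.26163 / 447.98262 ≈ 1.4939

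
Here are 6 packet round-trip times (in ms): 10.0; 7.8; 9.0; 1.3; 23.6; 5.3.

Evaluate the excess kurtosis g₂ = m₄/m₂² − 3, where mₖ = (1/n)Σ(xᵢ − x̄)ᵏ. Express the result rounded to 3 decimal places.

0.230

x̄ = 9.5000
Σ(xᵢ − x̄)² = 287.0800 ⇒ m₂ = 47.84667
Σ(xᵢ − x̄)⁴ = 44366.2804 ⇒ m₄ = 7394.38007
m₂² = 2289.30351
g₂ = m₄/m₂² − 3 = 3.22997 − 3 ≈ 0.230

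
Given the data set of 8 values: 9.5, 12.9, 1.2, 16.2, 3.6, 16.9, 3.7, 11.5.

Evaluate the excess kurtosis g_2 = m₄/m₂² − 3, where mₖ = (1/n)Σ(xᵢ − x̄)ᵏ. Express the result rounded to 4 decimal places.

x̄ = 9.4375
Σ(xᵢ − x̄)² = 252.5188 ⇒ m₂ = 31.56484
Σ(xᵢ − x̄)⁴ = 12203.7931 ⇒ m₄ = 1525.47414
m₂² = 996.33936
g_2 = m₄/m₂² − 3 = 1.53108 − 3 ≈ -1.4689

-1.4689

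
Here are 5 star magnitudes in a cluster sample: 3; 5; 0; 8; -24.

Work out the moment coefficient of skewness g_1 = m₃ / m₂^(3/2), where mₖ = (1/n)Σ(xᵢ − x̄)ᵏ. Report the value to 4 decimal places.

x̄ = (3 + 5 + 0 + 8 - 24) / 5 = -1.6000
deviations (xᵢ − x̄): 4.6000, 6.6000, 1.6000, 9.6000, -22.4000
Σ(xᵢ − x̄)² = 661.2000 ⇒ m₂ = 661.2000/5 = 132.24000
Σ(xᵢ − x̄)³ = -9965.7600 ⇒ m₃ = -9965.7600/5 = -1993.15200
m₂^(3/2) = 132.24000^(1.5) = 1520.70250
g_1 = m₃ / m₂^(3/2) = -1993.15200 / 1520.70250 ≈ -1.3107

-1.3107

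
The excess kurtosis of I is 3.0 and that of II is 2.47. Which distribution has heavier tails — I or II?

I

Higher excess kurtosis ⇒ heavier tails relative to the normal distribution.
3.0 vs 2.47: the larger is 3.0, so I has heavier tails.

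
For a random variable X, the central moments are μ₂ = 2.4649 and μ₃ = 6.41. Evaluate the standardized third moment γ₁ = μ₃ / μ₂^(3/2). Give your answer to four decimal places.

σ = √μ₂ = √2.4649 = 1.57000
σ³ = μ₂^(3/2) = 3.86989
γ₁ = μ₃/σ³ = 6.41 / 3.86989 ≈ 1.6564

1.6564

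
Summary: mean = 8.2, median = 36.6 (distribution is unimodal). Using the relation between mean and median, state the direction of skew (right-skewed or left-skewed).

mean − median = 8.2 − 36.6 = -28.4
mean < median ⇒ the longer tail is on the left ⇒ left-skewed (negatively skewed).

left-skewed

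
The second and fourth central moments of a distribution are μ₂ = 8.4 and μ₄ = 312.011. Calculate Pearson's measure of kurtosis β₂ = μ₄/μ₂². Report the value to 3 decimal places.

μ₂² = 8.4² = 70.56000
μ₄/μ₂² = 312.011 / 70.56000 = 4.42192
β₂ ≈ 4.422

4.422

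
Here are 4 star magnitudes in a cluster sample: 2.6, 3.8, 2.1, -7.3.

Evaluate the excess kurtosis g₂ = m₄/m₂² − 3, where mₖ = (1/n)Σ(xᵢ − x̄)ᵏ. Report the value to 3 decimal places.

-0.714

x̄ = 0.3000
Σ(xᵢ − x̄)² = 78.5400 ⇒ m₂ = 19.63500
Σ(xᵢ − x̄)⁴ = 3524.7618 ⇒ m₄ = 881.19045
m₂² = 385.53322
g₂ = m₄/m₂² − 3 = 2.28564 − 3 ≈ -0.714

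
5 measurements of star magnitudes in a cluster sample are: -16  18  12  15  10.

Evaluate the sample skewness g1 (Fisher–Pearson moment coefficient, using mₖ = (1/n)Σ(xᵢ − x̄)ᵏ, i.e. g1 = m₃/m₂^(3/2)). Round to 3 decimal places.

x̄ = (-16 + 18 + 12 + 15 + 10) / 5 = 7.8000
deviations (xᵢ − x̄): -23.8000, 10.2000, 4.2000, 7.2000, 2.2000
Σ(xᵢ − x̄)² = 744.8000 ⇒ m₂ = 744.8000/5 = 148.96000
Σ(xᵢ − x̄)³ = -11962.0800 ⇒ m₃ = -11962.0800/5 = -2392.41600
m₂^(3/2) = 148.96000^(1.5) = 1818.04444
g1 = m₃ / m₂^(3/2) = -2392.41600 / 1818.04444 ≈ -1.316

-1.316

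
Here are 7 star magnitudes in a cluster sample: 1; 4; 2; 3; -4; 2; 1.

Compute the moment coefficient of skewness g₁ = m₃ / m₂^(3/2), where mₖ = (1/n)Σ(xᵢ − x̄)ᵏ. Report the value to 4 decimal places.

x̄ = (1 + 4 + 2 + 3 - 4 + 2 + 1) / 7 = 1.2857
deviations (xᵢ − x̄): -0.2857, 2.7143, 0.7143, 1.7143, -5.2857, 0.7143, -0.2857
Σ(xᵢ − x̄)² = 39.4286 ⇒ m₂ = 39.4286/7 = 5.63265
Σ(xᵢ − x̄)³ = -121.9592 ⇒ m₃ = -121.9592/7 = -17.42274
m₂^(3/2) = 5.63265^(1.5) = 13.36809
g₁ = m₃ / m₂^(3/2) = -17.42274 / 13.36809 ≈ -1.3033

-1.3033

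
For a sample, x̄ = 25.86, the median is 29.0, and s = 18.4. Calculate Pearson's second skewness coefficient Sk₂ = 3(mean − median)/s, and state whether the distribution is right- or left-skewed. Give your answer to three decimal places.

-0.512, left-skewed

Sk₂ = 3(25.86 − 29.0) / 18.4 = 3 × -3.1400 / 18.4
    = -9.4200 / 18.4 ≈ -0.512
Sk₂ < 0 ⇒ mean < median ⇒ left-skewed (negative skew).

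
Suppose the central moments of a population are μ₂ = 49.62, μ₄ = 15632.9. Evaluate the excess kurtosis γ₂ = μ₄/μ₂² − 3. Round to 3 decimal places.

μ₂² = 49.62² = 2462.14440
μ₄/μ₂² = 15632.9 / 2462.14440 = 6.34930
γ₂ = 6.34930 − 3 ≈ 3.349

3.349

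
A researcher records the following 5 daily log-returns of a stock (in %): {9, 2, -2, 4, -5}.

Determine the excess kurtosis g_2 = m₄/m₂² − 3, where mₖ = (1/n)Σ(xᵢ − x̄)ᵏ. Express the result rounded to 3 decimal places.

-1.145

x̄ = 1.6000
Σ(xᵢ − x̄)² = 117.2000 ⇒ m₂ = 23.44000
Σ(xᵢ − x̄)⁴ = 5097.2960 ⇒ m₄ = 1019.45920
m₂² = 549.43360
g_2 = m₄/m₂² − 3 = 1.85547 − 3 ≈ -1.145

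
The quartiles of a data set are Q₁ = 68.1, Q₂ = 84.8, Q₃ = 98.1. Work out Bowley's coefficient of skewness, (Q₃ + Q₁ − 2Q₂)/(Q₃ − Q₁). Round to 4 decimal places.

numerator: Q₃ + Q₁ − 2Q₂ = 98.1 + 68.1 − 2×84.8 = -3.4000
denominator: Q₃ − Q₁ = 98.1 − 68.1 = 30.0000
Bowley skewness = -3.4000 / 30.0000 ≈ -0.1133

-0.1133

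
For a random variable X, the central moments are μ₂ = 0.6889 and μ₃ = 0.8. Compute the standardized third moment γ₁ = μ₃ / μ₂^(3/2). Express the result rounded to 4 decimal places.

1.3991

σ = √μ₂ = √0.6889 = 0.83000
σ³ = μ₂^(3/2) = 0.57179
γ₁ = μ₃/σ³ = 0.8 / 0.57179 ≈ 1.3991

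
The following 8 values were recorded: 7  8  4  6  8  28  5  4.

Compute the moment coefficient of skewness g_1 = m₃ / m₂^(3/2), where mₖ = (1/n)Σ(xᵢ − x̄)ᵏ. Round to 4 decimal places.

2.0852

x̄ = (7 + 8 + 4 + 6 + 8 + 28 + 5 + 4) / 8 = 8.7500
deviations (xᵢ − x̄): -1.7500, -0.7500, -4.7500, -2.7500, -0.7500, 19.2500, -3.7500, -4.7500
Σ(xᵢ − x̄)² = 441.5000 ⇒ m₂ = 441.5000/8 = 55.18750
Σ(xᵢ − x̄)³ = 6839.2500 ⇒ m₃ = 6839.2500/8 = 854.90625
m₂^(3/2) = 55.18750^(1.5) = 409.97850
g_1 = m₃ / m₂^(3/2) = 854.90625 / 409.97850 ≈ 2.0852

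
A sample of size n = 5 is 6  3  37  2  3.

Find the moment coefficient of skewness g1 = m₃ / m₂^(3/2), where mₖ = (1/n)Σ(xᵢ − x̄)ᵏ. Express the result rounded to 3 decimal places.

x̄ = (6 + 3 + 37 + 2 + 3) / 5 = 10.2000
deviations (xᵢ − x̄): -4.2000, -7.2000, 26.8000, -8.2000, -7.2000
Σ(xᵢ − x̄)² = 906.8000 ⇒ m₂ = 906.8000/5 = 181.36000
Σ(xᵢ − x̄)³ = 17876.8800 ⇒ m₃ = 17876.8800/5 = 3575.37600
m₂^(3/2) = 181.36000^(1.5) = 2442.37452
g1 = m₃ / m₂^(3/2) = 3575.37600 / 2442.37452 ≈ 1.464

1.464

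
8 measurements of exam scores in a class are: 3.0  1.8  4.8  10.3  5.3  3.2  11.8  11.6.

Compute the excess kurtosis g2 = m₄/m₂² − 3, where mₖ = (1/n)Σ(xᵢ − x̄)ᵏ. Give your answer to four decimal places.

-1.5910

x̄ = 6.4750
Σ(xᵢ − x̄)² = 118.0950 ⇒ m₂ = 14.76188
Σ(xᵢ − x̄)⁴ = 2456.2855 ⇒ m₄ = 307.03568
m₂² = 217.91295
g2 = m₄/m₂² − 3 = 1.40898 − 3 ≈ -1.5910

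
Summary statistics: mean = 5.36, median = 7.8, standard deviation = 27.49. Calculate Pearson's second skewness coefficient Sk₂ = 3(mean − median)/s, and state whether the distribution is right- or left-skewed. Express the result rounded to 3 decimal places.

-0.266, left-skewed

Sk₂ = 3(5.36 − 7.8) / 27.49 = 3 × -2.4400 / 27.49
    = -7.3200 / 27.49 ≈ -0.266
Sk₂ < 0 ⇒ mean < median ⇒ left-skewed (negative skew).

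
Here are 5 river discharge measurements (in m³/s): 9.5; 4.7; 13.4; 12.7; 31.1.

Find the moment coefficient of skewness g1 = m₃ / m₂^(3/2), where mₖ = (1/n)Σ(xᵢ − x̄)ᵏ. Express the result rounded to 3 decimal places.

1.049

x̄ = (9.5 + 4.7 + 13.4 + 12.7 + 31.1) / 5 = 14.2800
deviations (xᵢ − x̄): -4.7800, -9.5800, -0.8800, -1.5800, 16.8200
Σ(xᵢ − x̄)² = 400.8080 ⇒ m₂ = 400.8080/5 = 80.16160
Σ(xᵢ − x̄)³ = 3765.5275 ⇒ m₃ = 3765.5275/5 = 753.10550
m₂^(3/2) = 80.16160^(1.5) = 717.71094
g1 = m₃ / m₂^(3/2) = 753.10550 / 717.71094 ≈ 1.049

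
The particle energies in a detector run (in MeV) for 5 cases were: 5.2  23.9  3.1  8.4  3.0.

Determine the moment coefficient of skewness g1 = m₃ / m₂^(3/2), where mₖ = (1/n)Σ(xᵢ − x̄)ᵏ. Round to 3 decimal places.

1.283

x̄ = (5.2 + 23.9 + 3.1 + 8.4 + 3.0) / 5 = 8.7200
deviations (xᵢ − x̄): -3.5200, 15.1800, -5.6200, -0.3200, -5.7200
Σ(xᵢ − x̄)² = 307.2280 ⇒ m₂ = 307.2280/5 = 61.44560
Σ(xᵢ − x̄)³ = 3089.6633 ⇒ m₃ = 3089.6633/5 = 617.93266
m₂^(3/2) = 61.44560^(1.5) = 481.65512
g1 = m₃ / m₂^(3/2) = 617.93266 / 481.65512 ≈ 1.283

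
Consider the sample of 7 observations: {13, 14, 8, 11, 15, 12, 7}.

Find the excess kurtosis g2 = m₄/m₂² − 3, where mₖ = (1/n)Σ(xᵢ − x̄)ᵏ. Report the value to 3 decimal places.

x̄ = 11.4286
Σ(xᵢ − x̄)² = 53.7143 ⇒ m₂ = 7.67347
Σ(xᵢ − x̄)⁴ = 735.4752 ⇒ m₄ = 105.06789
m₂² = 58.88213
g2 = m₄/m₂² − 3 = 1.78438 − 3 ≈ -1.216

-1.216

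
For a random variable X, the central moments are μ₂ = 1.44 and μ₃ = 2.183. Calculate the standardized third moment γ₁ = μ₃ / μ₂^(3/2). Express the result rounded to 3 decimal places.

σ = √μ₂ = √1.44 = 1.20000
σ³ = μ₂^(3/2) = 1.72800
γ₁ = μ₃/σ³ = 2.183 / 1.72800 ≈ 1.263

1.263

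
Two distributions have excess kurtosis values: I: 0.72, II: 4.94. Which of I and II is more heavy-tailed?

Higher excess kurtosis ⇒ heavier tails relative to the normal distribution.
0.72 vs 4.94: the larger is 4.94, so II has heavier tails.

II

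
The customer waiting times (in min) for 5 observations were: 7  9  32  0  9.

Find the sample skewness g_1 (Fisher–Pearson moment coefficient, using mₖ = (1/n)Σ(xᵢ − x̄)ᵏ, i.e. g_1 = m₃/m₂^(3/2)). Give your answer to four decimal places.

x̄ = (7 + 9 + 32 + 0 + 9) / 5 = 11.4000
deviations (xᵢ − x̄): -4.4000, -2.4000, 20.6000, -11.4000, -2.4000
Σ(xᵢ − x̄)² = 585.2000 ⇒ m₂ = 585.2000/5 = 117.04000
Σ(xᵢ − x̄)³ = 7147.4400 ⇒ m₃ = 7147.4400/5 = 1429.48800
m₂^(3/2) = 117.04000^(1.5) = 1266.19755
g_1 = m₃ / m₂^(3/2) = 1429.48800 / 1266.19755 ≈ 1.1290

1.1290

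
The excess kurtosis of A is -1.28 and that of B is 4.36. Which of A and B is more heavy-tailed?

B

Higher excess kurtosis ⇒ heavier tails relative to the normal distribution.
-1.28 vs 4.36: the larger is 4.36, so B has heavier tails. (B is leptokurtic — heavier-than-normal tails; the other is platykurtic.)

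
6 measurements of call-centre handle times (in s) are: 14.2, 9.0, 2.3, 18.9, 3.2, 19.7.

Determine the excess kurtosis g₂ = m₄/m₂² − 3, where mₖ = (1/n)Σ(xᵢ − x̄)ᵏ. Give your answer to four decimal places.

x̄ = 11.2167
Σ(xᵢ − x̄)² = 288.5883 ⇒ m₂ = 48.09806
Σ(xᵢ − x̄)⁴ = 19219.1612 ⇒ m₄ = 3203.19354
m₂² = 2313.42295
g₂ = m₄/m₂² − 3 = 1.38461 − 3 ≈ -1.6154

-1.6154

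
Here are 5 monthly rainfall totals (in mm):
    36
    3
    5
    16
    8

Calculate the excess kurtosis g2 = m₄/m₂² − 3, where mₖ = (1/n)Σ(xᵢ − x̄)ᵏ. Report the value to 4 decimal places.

x̄ = 13.6000
Σ(xᵢ − x̄)² = 725.2000 ⇒ m₂ = 145.04000
Σ(xᵢ − x̄)⁴ = 270874.5760 ⇒ m₄ = 54174.91520
m₂² = 21036.60160
g2 = m₄/m₂² − 3 = 2.57527 − 3 ≈ -0.4247

-0.4247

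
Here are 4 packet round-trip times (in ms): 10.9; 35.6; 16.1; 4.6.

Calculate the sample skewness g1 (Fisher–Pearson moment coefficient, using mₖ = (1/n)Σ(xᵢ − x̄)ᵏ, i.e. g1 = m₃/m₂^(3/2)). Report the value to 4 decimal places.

0.7418

x̄ = (10.9 + 35.6 + 16.1 + 4.6) / 4 = 16.8000
deviations (xᵢ − x̄): -5.9000, 18.8000, -0.7000, -12.2000
Σ(xᵢ − x̄)² = 537.5800 ⇒ m₂ = 537.5800/4 = 134.39500
Σ(xᵢ − x̄)³ = 4623.1020 ⇒ m₃ = 4623.1020/4 = 1155.77550
m₂^(3/2) = 134.39500^(1.5) = 1558.02588
g1 = m₃ / m₂^(3/2) = 1155.77550 / 1558.02588 ≈ 0.7418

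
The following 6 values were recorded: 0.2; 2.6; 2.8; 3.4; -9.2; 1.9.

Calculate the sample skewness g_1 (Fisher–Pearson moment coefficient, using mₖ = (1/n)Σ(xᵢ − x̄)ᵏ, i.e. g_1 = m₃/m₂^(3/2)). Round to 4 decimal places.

x̄ = (0.2 + 2.6 + 2.8 + 3.4 - 9.2 + 1.9) / 6 = 0.2833
deviations (xᵢ − x̄): -0.0833, 2.3167, 2.5167, 3.1167, -9.4833, 1.6167
Σ(xᵢ − x̄)² = 113.9683 ⇒ m₂ = 113.9683/6 = 18.99472
Σ(xᵢ − x̄)³ = -789.9986 ⇒ m₃ = -789.9986/6 = -131.66643
m₂^(3/2) = 18.99472^(1.5) = 82.78457
g_1 = m₃ / m₂^(3/2) = -131.66643 / 82.78457 ≈ -1.5905

-1.5905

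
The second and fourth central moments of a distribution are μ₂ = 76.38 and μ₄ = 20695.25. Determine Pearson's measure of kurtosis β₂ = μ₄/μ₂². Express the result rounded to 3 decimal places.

μ₂² = 76.38² = 5833.90440
μ₄/μ₂² = 20695.25 / 5833.90440 = 3.54741
β₂ ≈ 3.547

3.547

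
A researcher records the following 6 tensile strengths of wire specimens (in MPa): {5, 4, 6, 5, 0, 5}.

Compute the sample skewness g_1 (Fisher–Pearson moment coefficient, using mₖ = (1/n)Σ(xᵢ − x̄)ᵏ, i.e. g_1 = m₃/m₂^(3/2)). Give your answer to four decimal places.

x̄ = (5 + 4 + 6 + 5 + 0 + 5) / 6 = 4.1667
deviations (xᵢ − x̄): 0.8333, -0.1667, 1.8333, 0.8333, -4.1667, 0.8333
Σ(xᵢ − x̄)² = 22.8333 ⇒ m₂ = 22.8333/6 = 3.80556
Σ(xᵢ − x̄)³ = -64.4444 ⇒ m₃ = -64.4444/6 = -10.74074
m₂^(3/2) = 3.80556^(1.5) = 7.42381
g_1 = m₃ / m₂^(3/2) = -10.74074 / 7.42381 ≈ -1.4468

-1.4468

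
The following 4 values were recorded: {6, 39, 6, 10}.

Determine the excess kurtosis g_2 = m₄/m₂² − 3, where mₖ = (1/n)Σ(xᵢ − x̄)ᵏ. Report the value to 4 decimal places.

x̄ = 15.2500
Σ(xᵢ − x̄)² = 762.7500 ⇒ m₂ = 190.68750
Σ(xᵢ − x̄)⁴ = 333568.0781 ⇒ m₄ = 83392.01953
m₂² = 36361.72266
g_2 = m₄/m₂² − 3 = 2.29340 − 3 ≈ -0.7066

-0.7066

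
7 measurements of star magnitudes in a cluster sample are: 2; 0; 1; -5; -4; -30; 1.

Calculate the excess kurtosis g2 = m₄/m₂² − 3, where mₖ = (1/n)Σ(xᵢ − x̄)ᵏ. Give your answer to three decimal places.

x̄ = -5.0000
Σ(xᵢ − x̄)² = 772.0000 ⇒ m₂ = 110.28571
Σ(xᵢ − x̄)⁴ = 396244.0000 ⇒ m₄ = 56606.28571
m₂² = 12162.93878
g2 = m₄/m₂² − 3 = 4.65400 − 3 ≈ 1.654

1.654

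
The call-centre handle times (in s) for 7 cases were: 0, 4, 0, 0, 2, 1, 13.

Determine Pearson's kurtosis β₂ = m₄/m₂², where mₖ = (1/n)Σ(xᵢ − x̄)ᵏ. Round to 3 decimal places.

4.282

x̄ = 2.8571
Σ(xᵢ − x̄)² = 132.8571 ⇒ m₂ = 18.97959
Σ(xᵢ − x̄)⁴ = 10797.8484 ⇒ m₄ = 1542.54977
m₂² = 360.22491
β₂ = m₄/m₂² = 1542.54977 / 360.22491 ≈ 4.282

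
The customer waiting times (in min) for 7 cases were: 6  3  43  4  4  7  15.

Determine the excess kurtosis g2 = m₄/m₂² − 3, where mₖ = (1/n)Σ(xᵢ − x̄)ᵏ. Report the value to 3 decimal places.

1.432

x̄ = 11.7143
Σ(xᵢ − x̄)² = 1239.4286 ⇒ m₂ = 177.06122
Σ(xᵢ − x̄)⁴ = 972567.7784 ⇒ m₄ = 138938.25406
m₂² = 31350.67722
g2 = m₄/m₂² − 3 = 4.43175 − 3 ≈ 1.432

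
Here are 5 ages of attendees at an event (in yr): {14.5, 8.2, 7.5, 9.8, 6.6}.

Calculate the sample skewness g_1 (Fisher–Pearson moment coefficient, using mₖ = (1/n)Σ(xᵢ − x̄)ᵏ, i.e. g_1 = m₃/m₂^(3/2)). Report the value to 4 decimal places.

x̄ = (14.5 + 8.2 + 7.5 + 9.8 + 6.6) / 5 = 9.3200
deviations (xᵢ − x̄): 5.1800, -1.1200, -1.8200, 0.4800, -2.7200
Σ(xᵢ − x̄)² = 39.0280 ⇒ m₂ = 39.0280/5 = 7.80560
Σ(xᵢ − x̄)³ = 111.5453 ⇒ m₃ = 111.5453/5 = 22.30906
m₂^(3/2) = 7.80560^(1.5) = 21.80768
g_1 = m₃ / m₂^(3/2) = 22.30906 / 21.80768 ≈ 1.0230

1.0230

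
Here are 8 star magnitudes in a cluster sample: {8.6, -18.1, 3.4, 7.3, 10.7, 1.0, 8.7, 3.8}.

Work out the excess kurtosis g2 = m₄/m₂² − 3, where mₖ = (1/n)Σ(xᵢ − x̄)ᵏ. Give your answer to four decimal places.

x̄ = 3.1750
Σ(xᵢ − x̄)² = 591.3950 ⇒ m₂ = 73.92438
Σ(xᵢ − x̄)⁴ = 210186.4587 ⇒ m₄ = 26273.30734
m₂² = 5464.81322
g2 = m₄/m₂² − 3 = 4.80772 − 3 ≈ 1.8077

1.8077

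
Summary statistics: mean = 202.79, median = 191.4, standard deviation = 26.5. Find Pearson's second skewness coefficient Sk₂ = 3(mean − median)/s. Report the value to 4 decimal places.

Sk₂ = 3(202.79 − 191.4) / 26.5 = 3 × 11.3900 / 26.5
    = 34.1700 / 26.5 ≈ 1.2894

1.2894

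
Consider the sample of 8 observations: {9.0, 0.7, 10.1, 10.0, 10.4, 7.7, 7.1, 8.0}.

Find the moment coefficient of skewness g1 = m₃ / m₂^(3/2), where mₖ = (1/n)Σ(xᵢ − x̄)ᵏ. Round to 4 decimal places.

x̄ = (9.0 + 0.7 + 10.1 + 10.0 + 10.4 + 7.7 + 7.1 + 8.0) / 8 = 7.8750
deviations (xᵢ − x̄): 1.1250, -7.1750, 2.2250, 2.1250, 2.5250, -0.1750, -0.7750, 0.1250
Σ(xᵢ − x̄)² = 69.2350 ⇒ m₂ = 69.2350/8 = 8.65438
Σ(xᵢ − x̄)³ = -331.7093 ⇒ m₃ = -331.7093/8 = -41.46366
m₂^(3/2) = 8.65438^(1.5) = 25.45972
g1 = m₃ / m₂^(3/2) = -41.46366 / 25.45972 ≈ -1.6286

-1.6286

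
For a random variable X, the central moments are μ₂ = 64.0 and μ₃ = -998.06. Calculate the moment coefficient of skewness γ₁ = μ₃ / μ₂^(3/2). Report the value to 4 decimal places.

σ = √μ₂ = √64.0 = 8.00000
σ³ = μ₂^(3/2) = 512.00000
γ₁ = μ₃/σ³ = -998.06 / 512.00000 ≈ -1.9493

-1.9493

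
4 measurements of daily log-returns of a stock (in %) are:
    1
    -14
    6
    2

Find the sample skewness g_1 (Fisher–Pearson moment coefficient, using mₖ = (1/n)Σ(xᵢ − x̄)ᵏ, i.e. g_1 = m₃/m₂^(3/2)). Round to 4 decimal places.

x̄ = (1 - 14 + 6 + 2) / 4 = -1.2500
deviations (xᵢ − x̄): 2.2500, -12.7500, 7.2500, 3.2500
Σ(xᵢ − x̄)² = 230.7500 ⇒ m₂ = 230.7500/4 = 57.68750
Σ(xᵢ − x̄)³ = -1645.8750 ⇒ m₃ = -1645.8750/4 = -411.46875
m₂^(3/2) = 57.68750^(1.5) = 438.14976
g_1 = m₃ / m₂^(3/2) = -411.46875 / 438.14976 ≈ -0.9391

-0.9391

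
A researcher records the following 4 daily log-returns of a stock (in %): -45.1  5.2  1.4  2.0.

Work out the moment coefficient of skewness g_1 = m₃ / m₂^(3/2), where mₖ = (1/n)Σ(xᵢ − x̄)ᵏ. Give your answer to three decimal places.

x̄ = (-45.1 + 5.2 + 1.4 + 2.0) / 4 = -9.1250
deviations (xᵢ − x̄): -35.9750, 14.3250, 10.5250, 11.1250
Σ(xᵢ − x̄)² = 1733.9475 ⇒ m₂ = 1733.9475/4 = 433.48688
Σ(xᵢ − x̄)³ = -41076.4909 ⇒ m₃ = -41076.4909/4 = -10269.12272
m₂^(3/2) = 433.48688^(1.5) = 9025.34743
g_1 = m₃ / m₂^(3/2) = -10269.12272 / 9025.34743 ≈ -1.138

-1.138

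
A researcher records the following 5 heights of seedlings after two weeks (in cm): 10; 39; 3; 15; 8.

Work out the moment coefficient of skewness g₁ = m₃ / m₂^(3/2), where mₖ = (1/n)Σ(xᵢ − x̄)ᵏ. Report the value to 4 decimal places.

1.1621

x̄ = (10 + 39 + 3 + 15 + 8) / 5 = 15.0000
deviations (xᵢ − x̄): -5.0000, 24.0000, -12.0000, 0.0000, -7.0000
Σ(xᵢ − x̄)² = 794.0000 ⇒ m₂ = 794.0000/5 = 158.80000
Σ(xᵢ − x̄)³ = 11628.0000 ⇒ m₃ = 11628.0000/5 = 2325.60000
m₂^(3/2) = 158.80000^(1.5) = 2001.13205
g₁ = m₃ / m₂^(3/2) = 2325.60000 / 2001.13205 ≈ 1.1621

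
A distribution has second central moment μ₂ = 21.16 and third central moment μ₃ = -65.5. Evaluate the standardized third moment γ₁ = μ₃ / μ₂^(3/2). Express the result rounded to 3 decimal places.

σ = √μ₂ = √21.16 = 4.60000
σ³ = μ₂^(3/2) = 97.33600
γ₁ = μ₃/σ³ = -65.5 / 97.33600 ≈ -0.673

-0.673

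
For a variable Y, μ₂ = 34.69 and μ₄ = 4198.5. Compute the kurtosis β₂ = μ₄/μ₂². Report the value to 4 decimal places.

μ₂² = 34.69² = 1203.39610
μ₄/μ₂² = 4198.5 / 1203.39610 = 3.48888
β₂ ≈ 3.4889

3.4889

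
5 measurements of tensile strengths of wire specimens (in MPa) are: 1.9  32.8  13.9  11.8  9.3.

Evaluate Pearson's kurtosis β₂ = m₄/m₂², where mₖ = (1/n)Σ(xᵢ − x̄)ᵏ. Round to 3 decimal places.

x̄ = 13.9400
Σ(xᵢ − x̄)² = 526.7720 ⇒ m₂ = 105.35440
Σ(xᵢ − x̄)⁴ = 148020.5673 ⇒ m₄ = 29604.11347
m₂² = 11099.54960
β₂ = m₄/m₂² = 29604.11347 / 11099.54960 ≈ 2.667

2.667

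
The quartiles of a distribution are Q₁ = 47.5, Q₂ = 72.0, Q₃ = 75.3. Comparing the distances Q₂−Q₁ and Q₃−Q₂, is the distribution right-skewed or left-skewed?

Q₂ − Q₁ = 24.5;  Q₃ − Q₂ = 3.3
Q₂ − Q₁ > Q₃ − Q₂ ⇒ the lower half is more spread out ⇒ left-skewed.

left-skewed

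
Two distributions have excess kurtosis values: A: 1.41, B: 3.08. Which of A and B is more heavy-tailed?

B

Higher excess kurtosis ⇒ heavier tails relative to the normal distribution.
1.41 vs 3.08: the larger is 3.08, so B has heavier tails.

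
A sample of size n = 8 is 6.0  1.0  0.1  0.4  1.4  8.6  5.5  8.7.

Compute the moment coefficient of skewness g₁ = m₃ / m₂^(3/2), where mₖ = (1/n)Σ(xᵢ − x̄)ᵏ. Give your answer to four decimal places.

0.2271

x̄ = (6.0 + 1.0 + 0.1 + 0.4 + 1.4 + 8.6 + 5.5 + 8.7) / 8 = 3.9625
deviations (xᵢ − x̄): 2.0375, -2.9625, -3.8625, -3.5625, -2.5625, 4.6375, 1.5375, 4.7375
Σ(xᵢ − x̄)² = 93.4187 ⇒ m₂ = 93.4187/8 = 11.67734
Σ(xᵢ − x̄)³ = 72.4930 ⇒ m₃ = 72.4930/8 = 9.06163
m₂^(3/2) = 11.67734^(1.5) = 39.90397
g₁ = m₃ / m₂^(3/2) = 9.06163 / 39.90397 ≈ 0.2271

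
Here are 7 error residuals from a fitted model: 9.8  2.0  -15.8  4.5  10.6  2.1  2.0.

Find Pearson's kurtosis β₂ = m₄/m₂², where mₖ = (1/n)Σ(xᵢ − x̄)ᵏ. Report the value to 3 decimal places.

3.768

x̄ = 2.1714
Σ(xᵢ − x̄)² = 457.6943 ⇒ m₂ = 65.38490
Σ(xᵢ − x̄)⁴ = 112773.9410 ⇒ m₄ = 16110.56299
m₂² = 4275.18488
β₂ = m₄/m₂² = 16110.56299 / 4275.18488 ≈ 3.768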